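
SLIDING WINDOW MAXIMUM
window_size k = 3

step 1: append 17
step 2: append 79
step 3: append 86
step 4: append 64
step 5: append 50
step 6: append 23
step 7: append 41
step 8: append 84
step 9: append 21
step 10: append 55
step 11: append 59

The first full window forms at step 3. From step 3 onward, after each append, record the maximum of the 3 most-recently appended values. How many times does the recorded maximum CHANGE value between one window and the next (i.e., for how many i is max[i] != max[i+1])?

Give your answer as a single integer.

step 1: append 17 -> window=[17] (not full yet)
step 2: append 79 -> window=[17, 79] (not full yet)
step 3: append 86 -> window=[17, 79, 86] -> max=86
step 4: append 64 -> window=[79, 86, 64] -> max=86
step 5: append 50 -> window=[86, 64, 50] -> max=86
step 6: append 23 -> window=[64, 50, 23] -> max=64
step 7: append 41 -> window=[50, 23, 41] -> max=50
step 8: append 84 -> window=[23, 41, 84] -> max=84
step 9: append 21 -> window=[41, 84, 21] -> max=84
step 10: append 55 -> window=[84, 21, 55] -> max=84
step 11: append 59 -> window=[21, 55, 59] -> max=59
Recorded maximums: 86 86 86 64 50 84 84 84 59
Changes between consecutive maximums: 4

Answer: 4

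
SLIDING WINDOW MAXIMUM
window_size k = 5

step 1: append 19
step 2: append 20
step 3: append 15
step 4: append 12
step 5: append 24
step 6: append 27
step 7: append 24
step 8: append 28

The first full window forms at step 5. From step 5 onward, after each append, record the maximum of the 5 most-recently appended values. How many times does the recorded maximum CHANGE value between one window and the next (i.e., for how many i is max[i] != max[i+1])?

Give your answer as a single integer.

Answer: 2

Derivation:
step 1: append 19 -> window=[19] (not full yet)
step 2: append 20 -> window=[19, 20] (not full yet)
step 3: append 15 -> window=[19, 20, 15] (not full yet)
step 4: append 12 -> window=[19, 20, 15, 12] (not full yet)
step 5: append 24 -> window=[19, 20, 15, 12, 24] -> max=24
step 6: append 27 -> window=[20, 15, 12, 24, 27] -> max=27
step 7: append 24 -> window=[15, 12, 24, 27, 24] -> max=27
step 8: append 28 -> window=[12, 24, 27, 24, 28] -> max=28
Recorded maximums: 24 27 27 28
Changes between consecutive maximums: 2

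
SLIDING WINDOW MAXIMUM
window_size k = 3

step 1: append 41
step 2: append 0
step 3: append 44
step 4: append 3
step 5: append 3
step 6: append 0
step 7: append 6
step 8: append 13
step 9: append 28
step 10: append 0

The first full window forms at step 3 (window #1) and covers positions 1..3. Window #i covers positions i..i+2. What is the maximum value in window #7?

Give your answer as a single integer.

step 1: append 41 -> window=[41] (not full yet)
step 2: append 0 -> window=[41, 0] (not full yet)
step 3: append 44 -> window=[41, 0, 44] -> max=44
step 4: append 3 -> window=[0, 44, 3] -> max=44
step 5: append 3 -> window=[44, 3, 3] -> max=44
step 6: append 0 -> window=[3, 3, 0] -> max=3
step 7: append 6 -> window=[3, 0, 6] -> max=6
step 8: append 13 -> window=[0, 6, 13] -> max=13
step 9: append 28 -> window=[6, 13, 28] -> max=28
Window #7 max = 28

Answer: 28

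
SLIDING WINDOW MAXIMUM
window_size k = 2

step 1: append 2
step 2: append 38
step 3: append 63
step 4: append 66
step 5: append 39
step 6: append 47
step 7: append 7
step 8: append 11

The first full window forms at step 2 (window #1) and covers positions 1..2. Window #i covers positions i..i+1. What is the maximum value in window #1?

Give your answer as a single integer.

Answer: 38

Derivation:
step 1: append 2 -> window=[2] (not full yet)
step 2: append 38 -> window=[2, 38] -> max=38
Window #1 max = 38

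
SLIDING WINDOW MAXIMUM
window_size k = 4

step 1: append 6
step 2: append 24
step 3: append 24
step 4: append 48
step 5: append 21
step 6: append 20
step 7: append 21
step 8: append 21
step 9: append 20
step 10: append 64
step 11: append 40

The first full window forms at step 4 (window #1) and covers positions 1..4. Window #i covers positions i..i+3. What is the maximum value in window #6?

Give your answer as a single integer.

Answer: 21

Derivation:
step 1: append 6 -> window=[6] (not full yet)
step 2: append 24 -> window=[6, 24] (not full yet)
step 3: append 24 -> window=[6, 24, 24] (not full yet)
step 4: append 48 -> window=[6, 24, 24, 48] -> max=48
step 5: append 21 -> window=[24, 24, 48, 21] -> max=48
step 6: append 20 -> window=[24, 48, 21, 20] -> max=48
step 7: append 21 -> window=[48, 21, 20, 21] -> max=48
step 8: append 21 -> window=[21, 20, 21, 21] -> max=21
step 9: append 20 -> window=[20, 21, 21, 20] -> max=21
Window #6 max = 21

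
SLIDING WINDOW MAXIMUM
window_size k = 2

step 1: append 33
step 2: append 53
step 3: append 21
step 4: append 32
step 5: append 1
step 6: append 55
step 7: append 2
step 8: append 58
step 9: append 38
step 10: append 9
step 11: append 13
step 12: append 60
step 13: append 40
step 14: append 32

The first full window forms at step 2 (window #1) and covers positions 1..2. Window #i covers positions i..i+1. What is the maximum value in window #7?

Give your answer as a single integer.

Answer: 58

Derivation:
step 1: append 33 -> window=[33] (not full yet)
step 2: append 53 -> window=[33, 53] -> max=53
step 3: append 21 -> window=[53, 21] -> max=53
step 4: append 32 -> window=[21, 32] -> max=32
step 5: append 1 -> window=[32, 1] -> max=32
step 6: append 55 -> window=[1, 55] -> max=55
step 7: append 2 -> window=[55, 2] -> max=55
step 8: append 58 -> window=[2, 58] -> max=58
Window #7 max = 58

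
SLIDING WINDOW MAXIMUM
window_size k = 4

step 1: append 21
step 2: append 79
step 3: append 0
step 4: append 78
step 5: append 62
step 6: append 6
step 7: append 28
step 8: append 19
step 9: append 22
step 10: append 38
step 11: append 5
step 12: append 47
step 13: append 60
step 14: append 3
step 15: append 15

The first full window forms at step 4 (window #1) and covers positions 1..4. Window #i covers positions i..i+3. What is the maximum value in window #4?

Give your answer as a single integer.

step 1: append 21 -> window=[21] (not full yet)
step 2: append 79 -> window=[21, 79] (not full yet)
step 3: append 0 -> window=[21, 79, 0] (not full yet)
step 4: append 78 -> window=[21, 79, 0, 78] -> max=79
step 5: append 62 -> window=[79, 0, 78, 62] -> max=79
step 6: append 6 -> window=[0, 78, 62, 6] -> max=78
step 7: append 28 -> window=[78, 62, 6, 28] -> max=78
Window #4 max = 78

Answer: 78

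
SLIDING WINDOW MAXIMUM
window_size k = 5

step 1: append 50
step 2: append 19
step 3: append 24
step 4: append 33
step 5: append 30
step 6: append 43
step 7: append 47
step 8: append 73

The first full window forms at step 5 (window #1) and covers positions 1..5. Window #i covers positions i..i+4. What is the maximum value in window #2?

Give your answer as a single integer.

step 1: append 50 -> window=[50] (not full yet)
step 2: append 19 -> window=[50, 19] (not full yet)
step 3: append 24 -> window=[50, 19, 24] (not full yet)
step 4: append 33 -> window=[50, 19, 24, 33] (not full yet)
step 5: append 30 -> window=[50, 19, 24, 33, 30] -> max=50
step 6: append 43 -> window=[19, 24, 33, 30, 43] -> max=43
Window #2 max = 43

Answer: 43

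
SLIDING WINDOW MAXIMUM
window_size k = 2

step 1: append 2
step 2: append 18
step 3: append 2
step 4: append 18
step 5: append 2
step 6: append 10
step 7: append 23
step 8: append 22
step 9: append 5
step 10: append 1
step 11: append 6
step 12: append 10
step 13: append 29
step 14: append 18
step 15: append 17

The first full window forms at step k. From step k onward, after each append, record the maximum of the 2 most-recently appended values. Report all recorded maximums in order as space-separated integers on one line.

Answer: 18 18 18 18 10 23 23 22 5 6 10 29 29 18

Derivation:
step 1: append 2 -> window=[2] (not full yet)
step 2: append 18 -> window=[2, 18] -> max=18
step 3: append 2 -> window=[18, 2] -> max=18
step 4: append 18 -> window=[2, 18] -> max=18
step 5: append 2 -> window=[18, 2] -> max=18
step 6: append 10 -> window=[2, 10] -> max=10
step 7: append 23 -> window=[10, 23] -> max=23
step 8: append 22 -> window=[23, 22] -> max=23
step 9: append 5 -> window=[22, 5] -> max=22
step 10: append 1 -> window=[5, 1] -> max=5
step 11: append 6 -> window=[1, 6] -> max=6
step 12: append 10 -> window=[6, 10] -> max=10
step 13: append 29 -> window=[10, 29] -> max=29
step 14: append 18 -> window=[29, 18] -> max=29
step 15: append 17 -> window=[18, 17] -> max=18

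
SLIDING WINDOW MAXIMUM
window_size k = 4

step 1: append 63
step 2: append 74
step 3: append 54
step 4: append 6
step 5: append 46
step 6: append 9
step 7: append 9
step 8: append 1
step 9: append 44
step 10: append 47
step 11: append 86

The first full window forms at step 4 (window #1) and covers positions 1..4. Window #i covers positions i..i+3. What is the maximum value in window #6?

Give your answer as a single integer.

Answer: 44

Derivation:
step 1: append 63 -> window=[63] (not full yet)
step 2: append 74 -> window=[63, 74] (not full yet)
step 3: append 54 -> window=[63, 74, 54] (not full yet)
step 4: append 6 -> window=[63, 74, 54, 6] -> max=74
step 5: append 46 -> window=[74, 54, 6, 46] -> max=74
step 6: append 9 -> window=[54, 6, 46, 9] -> max=54
step 7: append 9 -> window=[6, 46, 9, 9] -> max=46
step 8: append 1 -> window=[46, 9, 9, 1] -> max=46
step 9: append 44 -> window=[9, 9, 1, 44] -> max=44
Window #6 max = 44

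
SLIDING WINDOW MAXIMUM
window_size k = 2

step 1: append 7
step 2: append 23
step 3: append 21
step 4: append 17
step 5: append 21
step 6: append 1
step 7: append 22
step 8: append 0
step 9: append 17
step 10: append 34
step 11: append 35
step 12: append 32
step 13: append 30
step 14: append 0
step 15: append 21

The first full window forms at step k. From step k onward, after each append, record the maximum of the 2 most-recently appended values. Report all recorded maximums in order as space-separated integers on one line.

Answer: 23 23 21 21 21 22 22 17 34 35 35 32 30 21

Derivation:
step 1: append 7 -> window=[7] (not full yet)
step 2: append 23 -> window=[7, 23] -> max=23
step 3: append 21 -> window=[23, 21] -> max=23
step 4: append 17 -> window=[21, 17] -> max=21
step 5: append 21 -> window=[17, 21] -> max=21
step 6: append 1 -> window=[21, 1] -> max=21
step 7: append 22 -> window=[1, 22] -> max=22
step 8: append 0 -> window=[22, 0] -> max=22
step 9: append 17 -> window=[0, 17] -> max=17
step 10: append 34 -> window=[17, 34] -> max=34
step 11: append 35 -> window=[34, 35] -> max=35
step 12: append 32 -> window=[35, 32] -> max=35
step 13: append 30 -> window=[32, 30] -> max=32
step 14: append 0 -> window=[30, 0] -> max=30
step 15: append 21 -> window=[0, 21] -> max=21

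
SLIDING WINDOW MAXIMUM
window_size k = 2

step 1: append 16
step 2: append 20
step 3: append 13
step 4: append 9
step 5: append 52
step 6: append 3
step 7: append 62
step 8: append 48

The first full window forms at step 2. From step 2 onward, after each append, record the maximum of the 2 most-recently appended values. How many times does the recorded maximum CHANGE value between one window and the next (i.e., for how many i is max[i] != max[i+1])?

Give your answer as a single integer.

step 1: append 16 -> window=[16] (not full yet)
step 2: append 20 -> window=[16, 20] -> max=20
step 3: append 13 -> window=[20, 13] -> max=20
step 4: append 9 -> window=[13, 9] -> max=13
step 5: append 52 -> window=[9, 52] -> max=52
step 6: append 3 -> window=[52, 3] -> max=52
step 7: append 62 -> window=[3, 62] -> max=62
step 8: append 48 -> window=[62, 48] -> max=62
Recorded maximums: 20 20 13 52 52 62 62
Changes between consecutive maximums: 3

Answer: 3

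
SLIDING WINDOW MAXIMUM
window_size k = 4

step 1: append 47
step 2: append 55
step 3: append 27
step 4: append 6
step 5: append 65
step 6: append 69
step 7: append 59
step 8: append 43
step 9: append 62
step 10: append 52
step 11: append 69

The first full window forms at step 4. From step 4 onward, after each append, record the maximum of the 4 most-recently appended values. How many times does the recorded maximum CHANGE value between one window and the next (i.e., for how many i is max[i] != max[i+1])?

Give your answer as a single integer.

Answer: 4

Derivation:
step 1: append 47 -> window=[47] (not full yet)
step 2: append 55 -> window=[47, 55] (not full yet)
step 3: append 27 -> window=[47, 55, 27] (not full yet)
step 4: append 6 -> window=[47, 55, 27, 6] -> max=55
step 5: append 65 -> window=[55, 27, 6, 65] -> max=65
step 6: append 69 -> window=[27, 6, 65, 69] -> max=69
step 7: append 59 -> window=[6, 65, 69, 59] -> max=69
step 8: append 43 -> window=[65, 69, 59, 43] -> max=69
step 9: append 62 -> window=[69, 59, 43, 62] -> max=69
step 10: append 52 -> window=[59, 43, 62, 52] -> max=62
step 11: append 69 -> window=[43, 62, 52, 69] -> max=69
Recorded maximums: 55 65 69 69 69 69 62 69
Changes between consecutive maximums: 4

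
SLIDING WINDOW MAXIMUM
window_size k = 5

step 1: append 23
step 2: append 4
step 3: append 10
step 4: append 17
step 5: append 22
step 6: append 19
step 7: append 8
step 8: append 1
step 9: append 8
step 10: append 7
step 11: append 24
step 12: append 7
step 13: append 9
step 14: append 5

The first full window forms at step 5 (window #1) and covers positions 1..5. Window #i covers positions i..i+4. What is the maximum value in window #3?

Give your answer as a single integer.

step 1: append 23 -> window=[23] (not full yet)
step 2: append 4 -> window=[23, 4] (not full yet)
step 3: append 10 -> window=[23, 4, 10] (not full yet)
step 4: append 17 -> window=[23, 4, 10, 17] (not full yet)
step 5: append 22 -> window=[23, 4, 10, 17, 22] -> max=23
step 6: append 19 -> window=[4, 10, 17, 22, 19] -> max=22
step 7: append 8 -> window=[10, 17, 22, 19, 8] -> max=22
Window #3 max = 22

Answer: 22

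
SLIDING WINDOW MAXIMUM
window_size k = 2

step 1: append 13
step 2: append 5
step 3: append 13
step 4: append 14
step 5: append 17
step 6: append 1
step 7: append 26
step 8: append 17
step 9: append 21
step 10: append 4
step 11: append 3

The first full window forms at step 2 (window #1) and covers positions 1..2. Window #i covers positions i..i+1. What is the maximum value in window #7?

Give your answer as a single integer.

Answer: 26

Derivation:
step 1: append 13 -> window=[13] (not full yet)
step 2: append 5 -> window=[13, 5] -> max=13
step 3: append 13 -> window=[5, 13] -> max=13
step 4: append 14 -> window=[13, 14] -> max=14
step 5: append 17 -> window=[14, 17] -> max=17
step 6: append 1 -> window=[17, 1] -> max=17
step 7: append 26 -> window=[1, 26] -> max=26
step 8: append 17 -> window=[26, 17] -> max=26
Window #7 max = 26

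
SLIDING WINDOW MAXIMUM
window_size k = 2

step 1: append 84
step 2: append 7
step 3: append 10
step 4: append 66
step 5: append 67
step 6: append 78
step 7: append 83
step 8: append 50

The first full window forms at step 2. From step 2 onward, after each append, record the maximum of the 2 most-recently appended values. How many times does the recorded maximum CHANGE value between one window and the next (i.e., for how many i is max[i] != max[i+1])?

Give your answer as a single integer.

step 1: append 84 -> window=[84] (not full yet)
step 2: append 7 -> window=[84, 7] -> max=84
step 3: append 10 -> window=[7, 10] -> max=10
step 4: append 66 -> window=[10, 66] -> max=66
step 5: append 67 -> window=[66, 67] -> max=67
step 6: append 78 -> window=[67, 78] -> max=78
step 7: append 83 -> window=[78, 83] -> max=83
step 8: append 50 -> window=[83, 50] -> max=83
Recorded maximums: 84 10 66 67 78 83 83
Changes between consecutive maximums: 5

Answer: 5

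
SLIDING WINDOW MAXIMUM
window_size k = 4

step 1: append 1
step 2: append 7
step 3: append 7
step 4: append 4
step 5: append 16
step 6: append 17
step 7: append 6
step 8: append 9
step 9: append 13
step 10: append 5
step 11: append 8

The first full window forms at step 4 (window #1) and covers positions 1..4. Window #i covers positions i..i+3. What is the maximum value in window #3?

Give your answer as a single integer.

step 1: append 1 -> window=[1] (not full yet)
step 2: append 7 -> window=[1, 7] (not full yet)
step 3: append 7 -> window=[1, 7, 7] (not full yet)
step 4: append 4 -> window=[1, 7, 7, 4] -> max=7
step 5: append 16 -> window=[7, 7, 4, 16] -> max=16
step 6: append 17 -> window=[7, 4, 16, 17] -> max=17
Window #3 max = 17

Answer: 17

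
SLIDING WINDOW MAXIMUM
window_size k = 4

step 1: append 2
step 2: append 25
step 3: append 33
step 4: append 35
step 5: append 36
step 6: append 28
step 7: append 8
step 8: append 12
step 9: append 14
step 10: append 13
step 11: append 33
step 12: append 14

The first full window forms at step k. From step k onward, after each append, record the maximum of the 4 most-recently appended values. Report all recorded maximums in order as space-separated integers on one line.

step 1: append 2 -> window=[2] (not full yet)
step 2: append 25 -> window=[2, 25] (not full yet)
step 3: append 33 -> window=[2, 25, 33] (not full yet)
step 4: append 35 -> window=[2, 25, 33, 35] -> max=35
step 5: append 36 -> window=[25, 33, 35, 36] -> max=36
step 6: append 28 -> window=[33, 35, 36, 28] -> max=36
step 7: append 8 -> window=[35, 36, 28, 8] -> max=36
step 8: append 12 -> window=[36, 28, 8, 12] -> max=36
step 9: append 14 -> window=[28, 8, 12, 14] -> max=28
step 10: append 13 -> window=[8, 12, 14, 13] -> max=14
step 11: append 33 -> window=[12, 14, 13, 33] -> max=33
step 12: append 14 -> window=[14, 13, 33, 14] -> max=33

Answer: 35 36 36 36 36 28 14 33 33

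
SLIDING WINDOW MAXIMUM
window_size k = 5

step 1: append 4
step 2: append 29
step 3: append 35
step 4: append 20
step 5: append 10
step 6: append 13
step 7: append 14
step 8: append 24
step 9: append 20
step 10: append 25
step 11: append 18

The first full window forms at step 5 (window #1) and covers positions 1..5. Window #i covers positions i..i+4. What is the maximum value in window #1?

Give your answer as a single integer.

Answer: 35

Derivation:
step 1: append 4 -> window=[4] (not full yet)
step 2: append 29 -> window=[4, 29] (not full yet)
step 3: append 35 -> window=[4, 29, 35] (not full yet)
step 4: append 20 -> window=[4, 29, 35, 20] (not full yet)
step 5: append 10 -> window=[4, 29, 35, 20, 10] -> max=35
Window #1 max = 35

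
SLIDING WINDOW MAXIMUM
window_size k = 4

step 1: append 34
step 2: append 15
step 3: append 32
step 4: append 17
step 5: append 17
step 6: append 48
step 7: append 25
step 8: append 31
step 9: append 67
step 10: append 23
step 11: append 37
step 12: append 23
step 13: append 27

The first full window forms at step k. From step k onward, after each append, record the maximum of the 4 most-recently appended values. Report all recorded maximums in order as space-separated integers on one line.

step 1: append 34 -> window=[34] (not full yet)
step 2: append 15 -> window=[34, 15] (not full yet)
step 3: append 32 -> window=[34, 15, 32] (not full yet)
step 4: append 17 -> window=[34, 15, 32, 17] -> max=34
step 5: append 17 -> window=[15, 32, 17, 17] -> max=32
step 6: append 48 -> window=[32, 17, 17, 48] -> max=48
step 7: append 25 -> window=[17, 17, 48, 25] -> max=48
step 8: append 31 -> window=[17, 48, 25, 31] -> max=48
step 9: append 67 -> window=[48, 25, 31, 67] -> max=67
step 10: append 23 -> window=[25, 31, 67, 23] -> max=67
step 11: append 37 -> window=[31, 67, 23, 37] -> max=67
step 12: append 23 -> window=[67, 23, 37, 23] -> max=67
step 13: append 27 -> window=[23, 37, 23, 27] -> max=37

Answer: 34 32 48 48 48 67 67 67 67 37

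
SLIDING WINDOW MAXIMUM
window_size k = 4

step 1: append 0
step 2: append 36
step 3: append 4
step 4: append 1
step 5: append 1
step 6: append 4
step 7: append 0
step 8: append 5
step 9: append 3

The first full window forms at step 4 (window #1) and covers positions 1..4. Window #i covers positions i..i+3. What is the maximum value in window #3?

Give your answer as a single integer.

step 1: append 0 -> window=[0] (not full yet)
step 2: append 36 -> window=[0, 36] (not full yet)
step 3: append 4 -> window=[0, 36, 4] (not full yet)
step 4: append 1 -> window=[0, 36, 4, 1] -> max=36
step 5: append 1 -> window=[36, 4, 1, 1] -> max=36
step 6: append 4 -> window=[4, 1, 1, 4] -> max=4
Window #3 max = 4

Answer: 4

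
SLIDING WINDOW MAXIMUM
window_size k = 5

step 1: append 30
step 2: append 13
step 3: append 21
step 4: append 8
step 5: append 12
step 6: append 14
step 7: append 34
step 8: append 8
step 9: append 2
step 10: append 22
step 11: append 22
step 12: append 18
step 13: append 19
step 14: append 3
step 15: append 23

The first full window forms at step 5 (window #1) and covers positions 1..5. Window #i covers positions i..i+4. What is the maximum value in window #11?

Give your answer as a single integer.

step 1: append 30 -> window=[30] (not full yet)
step 2: append 13 -> window=[30, 13] (not full yet)
step 3: append 21 -> window=[30, 13, 21] (not full yet)
step 4: append 8 -> window=[30, 13, 21, 8] (not full yet)
step 5: append 12 -> window=[30, 13, 21, 8, 12] -> max=30
step 6: append 14 -> window=[13, 21, 8, 12, 14] -> max=21
step 7: append 34 -> window=[21, 8, 12, 14, 34] -> max=34
step 8: append 8 -> window=[8, 12, 14, 34, 8] -> max=34
step 9: append 2 -> window=[12, 14, 34, 8, 2] -> max=34
step 10: append 22 -> window=[14, 34, 8, 2, 22] -> max=34
step 11: append 22 -> window=[34, 8, 2, 22, 22] -> max=34
step 12: append 18 -> window=[8, 2, 22, 22, 18] -> max=22
step 13: append 19 -> window=[2, 22, 22, 18, 19] -> max=22
step 14: append 3 -> window=[22, 22, 18, 19, 3] -> max=22
step 15: append 23 -> window=[22, 18, 19, 3, 23] -> max=23
Window #11 max = 23

Answer: 23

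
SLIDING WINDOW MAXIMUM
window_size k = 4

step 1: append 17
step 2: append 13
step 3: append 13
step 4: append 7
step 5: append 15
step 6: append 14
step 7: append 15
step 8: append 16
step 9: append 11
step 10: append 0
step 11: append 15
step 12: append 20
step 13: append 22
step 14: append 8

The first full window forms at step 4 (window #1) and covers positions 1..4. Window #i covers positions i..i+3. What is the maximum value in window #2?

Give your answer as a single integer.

step 1: append 17 -> window=[17] (not full yet)
step 2: append 13 -> window=[17, 13] (not full yet)
step 3: append 13 -> window=[17, 13, 13] (not full yet)
step 4: append 7 -> window=[17, 13, 13, 7] -> max=17
step 5: append 15 -> window=[13, 13, 7, 15] -> max=15
Window #2 max = 15

Answer: 15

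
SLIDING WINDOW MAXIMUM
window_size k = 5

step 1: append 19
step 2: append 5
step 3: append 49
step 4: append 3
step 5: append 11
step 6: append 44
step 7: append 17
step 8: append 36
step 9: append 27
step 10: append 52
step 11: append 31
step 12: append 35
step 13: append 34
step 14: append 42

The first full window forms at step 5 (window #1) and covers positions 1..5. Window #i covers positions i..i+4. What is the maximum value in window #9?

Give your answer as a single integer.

step 1: append 19 -> window=[19] (not full yet)
step 2: append 5 -> window=[19, 5] (not full yet)
step 3: append 49 -> window=[19, 5, 49] (not full yet)
step 4: append 3 -> window=[19, 5, 49, 3] (not full yet)
step 5: append 11 -> window=[19, 5, 49, 3, 11] -> max=49
step 6: append 44 -> window=[5, 49, 3, 11, 44] -> max=49
step 7: append 17 -> window=[49, 3, 11, 44, 17] -> max=49
step 8: append 36 -> window=[3, 11, 44, 17, 36] -> max=44
step 9: append 27 -> window=[11, 44, 17, 36, 27] -> max=44
step 10: append 52 -> window=[44, 17, 36, 27, 52] -> max=52
step 11: append 31 -> window=[17, 36, 27, 52, 31] -> max=52
step 12: append 35 -> window=[36, 27, 52, 31, 35] -> max=52
step 13: append 34 -> window=[27, 52, 31, 35, 34] -> max=52
Window #9 max = 52

Answer: 52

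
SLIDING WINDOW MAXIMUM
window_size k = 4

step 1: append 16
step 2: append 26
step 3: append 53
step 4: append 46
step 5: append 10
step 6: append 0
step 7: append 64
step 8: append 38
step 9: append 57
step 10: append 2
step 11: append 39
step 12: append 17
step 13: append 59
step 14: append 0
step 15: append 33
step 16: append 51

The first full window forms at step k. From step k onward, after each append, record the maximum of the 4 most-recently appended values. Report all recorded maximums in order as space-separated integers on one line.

Answer: 53 53 53 64 64 64 64 57 57 59 59 59 59

Derivation:
step 1: append 16 -> window=[16] (not full yet)
step 2: append 26 -> window=[16, 26] (not full yet)
step 3: append 53 -> window=[16, 26, 53] (not full yet)
step 4: append 46 -> window=[16, 26, 53, 46] -> max=53
step 5: append 10 -> window=[26, 53, 46, 10] -> max=53
step 6: append 0 -> window=[53, 46, 10, 0] -> max=53
step 7: append 64 -> window=[46, 10, 0, 64] -> max=64
step 8: append 38 -> window=[10, 0, 64, 38] -> max=64
step 9: append 57 -> window=[0, 64, 38, 57] -> max=64
step 10: append 2 -> window=[64, 38, 57, 2] -> max=64
step 11: append 39 -> window=[38, 57, 2, 39] -> max=57
step 12: append 17 -> window=[57, 2, 39, 17] -> max=57
step 13: append 59 -> window=[2, 39, 17, 59] -> max=59
step 14: append 0 -> window=[39, 17, 59, 0] -> max=59
step 15: append 33 -> window=[17, 59, 0, 33] -> max=59
step 16: append 51 -> window=[59, 0, 33, 51] -> max=59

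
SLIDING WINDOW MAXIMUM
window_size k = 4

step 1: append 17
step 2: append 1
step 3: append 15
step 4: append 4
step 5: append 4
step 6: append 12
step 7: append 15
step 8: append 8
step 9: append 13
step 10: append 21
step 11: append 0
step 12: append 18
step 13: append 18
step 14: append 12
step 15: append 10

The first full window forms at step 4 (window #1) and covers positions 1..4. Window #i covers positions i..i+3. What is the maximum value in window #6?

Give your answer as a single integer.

Answer: 15

Derivation:
step 1: append 17 -> window=[17] (not full yet)
step 2: append 1 -> window=[17, 1] (not full yet)
step 3: append 15 -> window=[17, 1, 15] (not full yet)
step 4: append 4 -> window=[17, 1, 15, 4] -> max=17
step 5: append 4 -> window=[1, 15, 4, 4] -> max=15
step 6: append 12 -> window=[15, 4, 4, 12] -> max=15
step 7: append 15 -> window=[4, 4, 12, 15] -> max=15
step 8: append 8 -> window=[4, 12, 15, 8] -> max=15
step 9: append 13 -> window=[12, 15, 8, 13] -> max=15
Window #6 max = 15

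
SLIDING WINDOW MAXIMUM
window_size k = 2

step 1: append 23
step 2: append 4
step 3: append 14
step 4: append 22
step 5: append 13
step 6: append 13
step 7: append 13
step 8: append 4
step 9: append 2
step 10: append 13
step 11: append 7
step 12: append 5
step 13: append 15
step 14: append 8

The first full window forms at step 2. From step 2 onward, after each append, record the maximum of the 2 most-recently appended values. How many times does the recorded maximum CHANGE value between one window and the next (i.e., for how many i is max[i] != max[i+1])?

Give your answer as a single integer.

step 1: append 23 -> window=[23] (not full yet)
step 2: append 4 -> window=[23, 4] -> max=23
step 3: append 14 -> window=[4, 14] -> max=14
step 4: append 22 -> window=[14, 22] -> max=22
step 5: append 13 -> window=[22, 13] -> max=22
step 6: append 13 -> window=[13, 13] -> max=13
step 7: append 13 -> window=[13, 13] -> max=13
step 8: append 4 -> window=[13, 4] -> max=13
step 9: append 2 -> window=[4, 2] -> max=4
step 10: append 13 -> window=[2, 13] -> max=13
step 11: append 7 -> window=[13, 7] -> max=13
step 12: append 5 -> window=[7, 5] -> max=7
step 13: append 15 -> window=[5, 15] -> max=15
step 14: append 8 -> window=[15, 8] -> max=15
Recorded maximums: 23 14 22 22 13 13 13 4 13 13 7 15 15
Changes between consecutive maximums: 7

Answer: 7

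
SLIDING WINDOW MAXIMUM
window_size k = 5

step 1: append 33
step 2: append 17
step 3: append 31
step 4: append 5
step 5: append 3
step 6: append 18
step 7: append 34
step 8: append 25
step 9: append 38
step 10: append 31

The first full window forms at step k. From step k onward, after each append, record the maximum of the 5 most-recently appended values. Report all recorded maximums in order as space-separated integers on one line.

step 1: append 33 -> window=[33] (not full yet)
step 2: append 17 -> window=[33, 17] (not full yet)
step 3: append 31 -> window=[33, 17, 31] (not full yet)
step 4: append 5 -> window=[33, 17, 31, 5] (not full yet)
step 5: append 3 -> window=[33, 17, 31, 5, 3] -> max=33
step 6: append 18 -> window=[17, 31, 5, 3, 18] -> max=31
step 7: append 34 -> window=[31, 5, 3, 18, 34] -> max=34
step 8: append 25 -> window=[5, 3, 18, 34, 25] -> max=34
step 9: append 38 -> window=[3, 18, 34, 25, 38] -> max=38
step 10: append 31 -> window=[18, 34, 25, 38, 31] -> max=38

Answer: 33 31 34 34 38 38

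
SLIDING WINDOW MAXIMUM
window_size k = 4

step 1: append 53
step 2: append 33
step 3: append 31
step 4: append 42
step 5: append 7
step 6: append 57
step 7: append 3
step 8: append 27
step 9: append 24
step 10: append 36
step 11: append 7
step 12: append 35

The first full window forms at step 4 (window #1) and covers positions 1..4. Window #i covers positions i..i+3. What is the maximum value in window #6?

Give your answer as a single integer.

Answer: 57

Derivation:
step 1: append 53 -> window=[53] (not full yet)
step 2: append 33 -> window=[53, 33] (not full yet)
step 3: append 31 -> window=[53, 33, 31] (not full yet)
step 4: append 42 -> window=[53, 33, 31, 42] -> max=53
step 5: append 7 -> window=[33, 31, 42, 7] -> max=42
step 6: append 57 -> window=[31, 42, 7, 57] -> max=57
step 7: append 3 -> window=[42, 7, 57, 3] -> max=57
step 8: append 27 -> window=[7, 57, 3, 27] -> max=57
step 9: append 24 -> window=[57, 3, 27, 24] -> max=57
Window #6 max = 57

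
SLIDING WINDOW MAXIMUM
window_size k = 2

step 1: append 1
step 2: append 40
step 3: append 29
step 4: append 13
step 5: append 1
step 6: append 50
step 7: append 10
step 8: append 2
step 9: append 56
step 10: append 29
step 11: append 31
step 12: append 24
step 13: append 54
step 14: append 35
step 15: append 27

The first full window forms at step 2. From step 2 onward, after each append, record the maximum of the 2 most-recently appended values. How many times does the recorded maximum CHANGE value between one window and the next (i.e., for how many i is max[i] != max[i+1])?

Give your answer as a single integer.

Answer: 8

Derivation:
step 1: append 1 -> window=[1] (not full yet)
step 2: append 40 -> window=[1, 40] -> max=40
step 3: append 29 -> window=[40, 29] -> max=40
step 4: append 13 -> window=[29, 13] -> max=29
step 5: append 1 -> window=[13, 1] -> max=13
step 6: append 50 -> window=[1, 50] -> max=50
step 7: append 10 -> window=[50, 10] -> max=50
step 8: append 2 -> window=[10, 2] -> max=10
step 9: append 56 -> window=[2, 56] -> max=56
step 10: append 29 -> window=[56, 29] -> max=56
step 11: append 31 -> window=[29, 31] -> max=31
step 12: append 24 -> window=[31, 24] -> max=31
step 13: append 54 -> window=[24, 54] -> max=54
step 14: append 35 -> window=[54, 35] -> max=54
step 15: append 27 -> window=[35, 27] -> max=35
Recorded maximums: 40 40 29 13 50 50 10 56 56 31 31 54 54 35
Changes between consecutive maximums: 8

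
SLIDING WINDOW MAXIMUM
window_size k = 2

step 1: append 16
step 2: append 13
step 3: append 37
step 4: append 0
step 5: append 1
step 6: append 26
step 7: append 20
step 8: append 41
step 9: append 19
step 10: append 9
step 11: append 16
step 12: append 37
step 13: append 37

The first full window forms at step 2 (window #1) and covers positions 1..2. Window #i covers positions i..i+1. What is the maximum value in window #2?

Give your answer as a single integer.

Answer: 37

Derivation:
step 1: append 16 -> window=[16] (not full yet)
step 2: append 13 -> window=[16, 13] -> max=16
step 3: append 37 -> window=[13, 37] -> max=37
Window #2 max = 37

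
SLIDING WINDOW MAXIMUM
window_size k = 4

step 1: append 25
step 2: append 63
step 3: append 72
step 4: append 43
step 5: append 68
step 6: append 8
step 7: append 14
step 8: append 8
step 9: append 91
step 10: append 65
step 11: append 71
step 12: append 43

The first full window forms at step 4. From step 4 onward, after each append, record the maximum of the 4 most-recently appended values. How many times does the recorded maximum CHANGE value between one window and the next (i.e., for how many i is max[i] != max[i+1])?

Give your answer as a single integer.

step 1: append 25 -> window=[25] (not full yet)
step 2: append 63 -> window=[25, 63] (not full yet)
step 3: append 72 -> window=[25, 63, 72] (not full yet)
step 4: append 43 -> window=[25, 63, 72, 43] -> max=72
step 5: append 68 -> window=[63, 72, 43, 68] -> max=72
step 6: append 8 -> window=[72, 43, 68, 8] -> max=72
step 7: append 14 -> window=[43, 68, 8, 14] -> max=68
step 8: append 8 -> window=[68, 8, 14, 8] -> max=68
step 9: append 91 -> window=[8, 14, 8, 91] -> max=91
step 10: append 65 -> window=[14, 8, 91, 65] -> max=91
step 11: append 71 -> window=[8, 91, 65, 71] -> max=91
step 12: append 43 -> window=[91, 65, 71, 43] -> max=91
Recorded maximums: 72 72 72 68 68 91 91 91 91
Changes between consecutive maximums: 2

Answer: 2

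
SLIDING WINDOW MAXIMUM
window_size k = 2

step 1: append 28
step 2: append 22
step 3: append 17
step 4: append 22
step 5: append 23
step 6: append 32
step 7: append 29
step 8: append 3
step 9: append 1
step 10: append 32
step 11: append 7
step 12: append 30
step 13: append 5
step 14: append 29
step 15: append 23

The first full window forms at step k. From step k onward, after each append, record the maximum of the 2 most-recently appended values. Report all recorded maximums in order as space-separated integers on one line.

step 1: append 28 -> window=[28] (not full yet)
step 2: append 22 -> window=[28, 22] -> max=28
step 3: append 17 -> window=[22, 17] -> max=22
step 4: append 22 -> window=[17, 22] -> max=22
step 5: append 23 -> window=[22, 23] -> max=23
step 6: append 32 -> window=[23, 32] -> max=32
step 7: append 29 -> window=[32, 29] -> max=32
step 8: append 3 -> window=[29, 3] -> max=29
step 9: append 1 -> window=[3, 1] -> max=3
step 10: append 32 -> window=[1, 32] -> max=32
step 11: append 7 -> window=[32, 7] -> max=32
step 12: append 30 -> window=[7, 30] -> max=30
step 13: append 5 -> window=[30, 5] -> max=30
step 14: append 29 -> window=[5, 29] -> max=29
step 15: append 23 -> window=[29, 23] -> max=29

Answer: 28 22 22 23 32 32 29 3 32 32 30 30 29 29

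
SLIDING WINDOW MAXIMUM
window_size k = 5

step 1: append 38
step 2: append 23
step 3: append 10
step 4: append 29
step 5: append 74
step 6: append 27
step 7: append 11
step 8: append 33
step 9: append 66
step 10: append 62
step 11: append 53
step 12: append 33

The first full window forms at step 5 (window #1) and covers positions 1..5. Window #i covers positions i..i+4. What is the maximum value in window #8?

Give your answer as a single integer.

step 1: append 38 -> window=[38] (not full yet)
step 2: append 23 -> window=[38, 23] (not full yet)
step 3: append 10 -> window=[38, 23, 10] (not full yet)
step 4: append 29 -> window=[38, 23, 10, 29] (not full yet)
step 5: append 74 -> window=[38, 23, 10, 29, 74] -> max=74
step 6: append 27 -> window=[23, 10, 29, 74, 27] -> max=74
step 7: append 11 -> window=[10, 29, 74, 27, 11] -> max=74
step 8: append 33 -> window=[29, 74, 27, 11, 33] -> max=74
step 9: append 66 -> window=[74, 27, 11, 33, 66] -> max=74
step 10: append 62 -> window=[27, 11, 33, 66, 62] -> max=66
step 11: append 53 -> window=[11, 33, 66, 62, 53] -> max=66
step 12: append 33 -> window=[33, 66, 62, 53, 33] -> max=66
Window #8 max = 66

Answer: 66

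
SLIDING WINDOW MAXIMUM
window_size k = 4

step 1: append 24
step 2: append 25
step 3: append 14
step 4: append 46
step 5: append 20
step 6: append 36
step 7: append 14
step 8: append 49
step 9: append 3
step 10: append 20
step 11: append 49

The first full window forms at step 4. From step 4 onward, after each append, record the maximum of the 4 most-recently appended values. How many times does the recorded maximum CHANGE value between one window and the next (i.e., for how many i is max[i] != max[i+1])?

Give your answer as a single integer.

step 1: append 24 -> window=[24] (not full yet)
step 2: append 25 -> window=[24, 25] (not full yet)
step 3: append 14 -> window=[24, 25, 14] (not full yet)
step 4: append 46 -> window=[24, 25, 14, 46] -> max=46
step 5: append 20 -> window=[25, 14, 46, 20] -> max=46
step 6: append 36 -> window=[14, 46, 20, 36] -> max=46
step 7: append 14 -> window=[46, 20, 36, 14] -> max=46
step 8: append 49 -> window=[20, 36, 14, 49] -> max=49
step 9: append 3 -> window=[36, 14, 49, 3] -> max=49
step 10: append 20 -> window=[14, 49, 3, 20] -> max=49
step 11: append 49 -> window=[49, 3, 20, 49] -> max=49
Recorded maximums: 46 46 46 46 49 49 49 49
Changes between consecutive maximums: 1

Answer: 1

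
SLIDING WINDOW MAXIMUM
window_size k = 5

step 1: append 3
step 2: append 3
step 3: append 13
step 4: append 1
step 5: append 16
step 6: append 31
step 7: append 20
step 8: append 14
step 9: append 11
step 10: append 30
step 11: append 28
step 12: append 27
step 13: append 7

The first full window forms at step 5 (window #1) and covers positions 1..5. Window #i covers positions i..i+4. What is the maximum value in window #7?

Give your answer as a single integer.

step 1: append 3 -> window=[3] (not full yet)
step 2: append 3 -> window=[3, 3] (not full yet)
step 3: append 13 -> window=[3, 3, 13] (not full yet)
step 4: append 1 -> window=[3, 3, 13, 1] (not full yet)
step 5: append 16 -> window=[3, 3, 13, 1, 16] -> max=16
step 6: append 31 -> window=[3, 13, 1, 16, 31] -> max=31
step 7: append 20 -> window=[13, 1, 16, 31, 20] -> max=31
step 8: append 14 -> window=[1, 16, 31, 20, 14] -> max=31
step 9: append 11 -> window=[16, 31, 20, 14, 11] -> max=31
step 10: append 30 -> window=[31, 20, 14, 11, 30] -> max=31
step 11: append 28 -> window=[20, 14, 11, 30, 28] -> max=30
Window #7 max = 30

Answer: 30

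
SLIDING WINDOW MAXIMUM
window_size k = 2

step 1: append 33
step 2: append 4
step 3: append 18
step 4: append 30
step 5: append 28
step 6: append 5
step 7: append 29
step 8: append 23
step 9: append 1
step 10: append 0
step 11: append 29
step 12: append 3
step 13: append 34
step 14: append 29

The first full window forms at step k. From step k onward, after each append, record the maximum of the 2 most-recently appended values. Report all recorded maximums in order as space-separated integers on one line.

step 1: append 33 -> window=[33] (not full yet)
step 2: append 4 -> window=[33, 4] -> max=33
step 3: append 18 -> window=[4, 18] -> max=18
step 4: append 30 -> window=[18, 30] -> max=30
step 5: append 28 -> window=[30, 28] -> max=30
step 6: append 5 -> window=[28, 5] -> max=28
step 7: append 29 -> window=[5, 29] -> max=29
step 8: append 23 -> window=[29, 23] -> max=29
step 9: append 1 -> window=[23, 1] -> max=23
step 10: append 0 -> window=[1, 0] -> max=1
step 11: append 29 -> window=[0, 29] -> max=29
step 12: append 3 -> window=[29, 3] -> max=29
step 13: append 34 -> window=[3, 34] -> max=34
step 14: append 29 -> window=[34, 29] -> max=34

Answer: 33 18 30 30 28 29 29 23 1 29 29 34 34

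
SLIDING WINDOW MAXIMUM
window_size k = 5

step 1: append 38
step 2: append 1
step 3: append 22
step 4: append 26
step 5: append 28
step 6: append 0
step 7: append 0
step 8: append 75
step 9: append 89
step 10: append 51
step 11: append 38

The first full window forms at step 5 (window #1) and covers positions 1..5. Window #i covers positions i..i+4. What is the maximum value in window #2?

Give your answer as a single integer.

Answer: 28

Derivation:
step 1: append 38 -> window=[38] (not full yet)
step 2: append 1 -> window=[38, 1] (not full yet)
step 3: append 22 -> window=[38, 1, 22] (not full yet)
step 4: append 26 -> window=[38, 1, 22, 26] (not full yet)
step 5: append 28 -> window=[38, 1, 22, 26, 28] -> max=38
step 6: append 0 -> window=[1, 22, 26, 28, 0] -> max=28
Window #2 max = 28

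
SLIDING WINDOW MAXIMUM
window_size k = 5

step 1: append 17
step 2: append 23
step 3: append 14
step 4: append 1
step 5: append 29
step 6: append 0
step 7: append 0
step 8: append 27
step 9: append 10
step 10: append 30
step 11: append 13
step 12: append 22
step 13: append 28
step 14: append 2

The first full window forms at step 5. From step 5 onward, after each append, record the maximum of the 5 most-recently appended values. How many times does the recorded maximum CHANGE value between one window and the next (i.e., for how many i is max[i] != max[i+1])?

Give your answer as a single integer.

step 1: append 17 -> window=[17] (not full yet)
step 2: append 23 -> window=[17, 23] (not full yet)
step 3: append 14 -> window=[17, 23, 14] (not full yet)
step 4: append 1 -> window=[17, 23, 14, 1] (not full yet)
step 5: append 29 -> window=[17, 23, 14, 1, 29] -> max=29
step 6: append 0 -> window=[23, 14, 1, 29, 0] -> max=29
step 7: append 0 -> window=[14, 1, 29, 0, 0] -> max=29
step 8: append 27 -> window=[1, 29, 0, 0, 27] -> max=29
step 9: append 10 -> window=[29, 0, 0, 27, 10] -> max=29
step 10: append 30 -> window=[0, 0, 27, 10, 30] -> max=30
step 11: append 13 -> window=[0, 27, 10, 30, 13] -> max=30
step 12: append 22 -> window=[27, 10, 30, 13, 22] -> max=30
step 13: append 28 -> window=[10, 30, 13, 22, 28] -> max=30
step 14: append 2 -> window=[30, 13, 22, 28, 2] -> max=30
Recorded maximums: 29 29 29 29 29 30 30 30 30 30
Changes between consecutive maximums: 1

Answer: 1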